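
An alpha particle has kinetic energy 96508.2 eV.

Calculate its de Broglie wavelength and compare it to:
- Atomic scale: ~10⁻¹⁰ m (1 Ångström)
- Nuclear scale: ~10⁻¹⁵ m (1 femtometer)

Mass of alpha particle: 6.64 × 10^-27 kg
λ = 4.62 × 10^-14 m, which is between nuclear and atomic scales.

Using λ = h/√(2mKE):

KE = 96508.2 eV = 1.546 × 10^-14 J

λ = h/√(2mKE)
λ = (6.626 × 10^-34 J·s) / √(2 × 6.64 × 10^-27 kg × 1.546 × 10^-14 J)
λ = 4.62 × 10^-14 m

Comparison:
- Atomic scale (10⁻¹⁰ m): λ is 0.00046× this size
- Nuclear scale (10⁻¹⁵ m): λ is 46× this size

The wavelength is between nuclear and atomic scales.

This wavelength is appropriate for probing atomic structure but too large for nuclear physics experiments.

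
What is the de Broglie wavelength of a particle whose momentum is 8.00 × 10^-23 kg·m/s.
8.28 × 10^-12 m

Using the de Broglie relation λ = h/p:

λ = h/p
λ = (6.626 × 10^-34 J·s) / (8.00 × 10^-23 kg·m/s)
λ = 8.28 × 10^-12 m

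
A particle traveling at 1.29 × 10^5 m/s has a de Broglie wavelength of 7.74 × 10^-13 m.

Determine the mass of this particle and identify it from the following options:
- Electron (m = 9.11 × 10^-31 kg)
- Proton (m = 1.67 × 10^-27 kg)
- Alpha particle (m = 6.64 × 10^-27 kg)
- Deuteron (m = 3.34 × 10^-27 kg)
The particle is an alpha particle.

From λ = h/(mv), solve for mass:

m = h/(λv)
m = (6.626 × 10^-34 J·s) / (7.74 × 10^-13 m × 1.29 × 10^5 m/s)
m = 6.64 × 10^-27 kg

Comparing with the listed masses, this is closest to an alpha particle.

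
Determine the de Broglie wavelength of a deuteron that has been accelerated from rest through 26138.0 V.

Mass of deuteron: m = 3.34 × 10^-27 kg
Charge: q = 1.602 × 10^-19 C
1.25 × 10^-13 m

When a particle is accelerated through voltage V, it gains kinetic energy KE = qV.

The de Broglie wavelength is then λ = h/√(2mqV):

λ = h/√(2mqV)
λ = (6.626 × 10^-34 J·s) / √(2 × 3.34 × 10^-27 kg × 1.602 × 10^-19 C × 26138.0 V)
λ = 1.25 × 10^-13 m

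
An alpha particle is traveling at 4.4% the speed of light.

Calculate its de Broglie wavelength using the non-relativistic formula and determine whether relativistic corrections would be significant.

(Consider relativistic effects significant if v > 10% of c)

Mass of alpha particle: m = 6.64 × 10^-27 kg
No, relativistic corrections are not needed.

Using the non-relativistic de Broglie formula λ = h/(mv):

v = 4.4% × c = 1.319 × 10^7 m/s

λ = h/(mv)
λ = (6.626 × 10^-34 J·s) / (6.64 × 10^-27 kg × 1.319 × 10^7 m/s)
λ = 7.57 × 10^-15 m

Since v = 4.4% of c < 10% of c, relativistic corrections are NOT significant and this non-relativistic result is a good approximation.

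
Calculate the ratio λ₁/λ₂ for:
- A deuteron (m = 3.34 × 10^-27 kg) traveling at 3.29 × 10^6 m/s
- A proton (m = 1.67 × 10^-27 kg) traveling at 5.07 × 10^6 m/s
λ₁/λ₂ = 0.771

Using λ = h/(mv):

λ₁ = h/(m₁v₁) = 6.03 × 10^-14 m
λ₂ = h/(m₂v₂) = 7.83 × 10^-14 m

Ratio λ₁/λ₂ = (m₂v₂)/(m₁v₁)
         = (1.67 × 10^-27 kg × 5.07 × 10^6 m/s) / (3.34 × 10^-27 kg × 3.29 × 10^6 m/s)
         = 0.771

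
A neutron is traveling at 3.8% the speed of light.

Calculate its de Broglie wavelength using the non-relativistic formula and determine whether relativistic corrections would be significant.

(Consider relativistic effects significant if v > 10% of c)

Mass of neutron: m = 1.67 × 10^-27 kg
No, relativistic corrections are not needed.

Using the non-relativistic de Broglie formula λ = h/(mv):

v = 3.8% × c = 1.139 × 10^7 m/s

λ = h/(mv)
λ = (6.626 × 10^-34 J·s) / (1.67 × 10^-27 kg × 1.139 × 10^7 m/s)
λ = 3.48 × 10^-14 m

Since v = 3.8% of c < 10% of c, relativistic corrections are NOT significant and this non-relativistic result is a good approximation.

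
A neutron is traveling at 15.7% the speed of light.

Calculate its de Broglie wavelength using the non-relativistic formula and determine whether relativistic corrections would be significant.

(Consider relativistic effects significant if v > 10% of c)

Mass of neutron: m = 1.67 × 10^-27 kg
Yes, relativistic corrections are needed.

Using the non-relativistic de Broglie formula λ = h/(mv):

v = 15.7% × c = 4.707 × 10^7 m/s

λ = h/(mv)
λ = (6.626 × 10^-34 J·s) / (1.67 × 10^-27 kg × 4.707 × 10^7 m/s)
λ = 8.43 × 10^-15 m

Since v = 15.7% of c > 10% of c, relativistic corrections ARE significant and the actual wavelength would differ from this non-relativistic estimate.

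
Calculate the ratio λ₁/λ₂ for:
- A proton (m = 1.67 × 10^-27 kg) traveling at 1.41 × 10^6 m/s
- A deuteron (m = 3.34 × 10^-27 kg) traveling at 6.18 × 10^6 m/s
λ₁/λ₂ = 8.77

Using λ = h/(mv):

λ₁ = h/(m₁v₁) = 2.81 × 10^-13 m
λ₂ = h/(m₂v₂) = 3.21 × 10^-14 m

Ratio λ₁/λ₂ = (m₂v₂)/(m₁v₁)
         = (3.34 × 10^-27 kg × 6.18 × 10^6 m/s) / (1.67 × 10^-27 kg × 1.41 × 10^6 m/s)
         = 8.77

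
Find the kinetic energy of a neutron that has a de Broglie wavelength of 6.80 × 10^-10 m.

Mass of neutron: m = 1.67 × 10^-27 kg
2.84 × 10^-22 J (or 1.77 × 10^-3 eV)

From λ = h/√(2mKE), we solve for KE:

λ² = h²/(2mKE)
KE = h²/(2mλ²)
KE = (6.626 × 10^-34 J·s)² / (2 × 1.67 × 10^-27 kg × (6.80 × 10^-10 m)²)
KE = 2.84 × 10^-22 J
KE = 1.77 × 10^-3 eV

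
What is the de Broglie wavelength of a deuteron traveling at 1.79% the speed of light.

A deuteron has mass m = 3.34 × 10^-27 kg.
3.70 × 10^-14 m

Using the de Broglie relation λ = h/(mv):

v = 1.79% × c = 5.366 × 10^6 m/s

λ = h/(mv)
λ = (6.626 × 10^-34 J·s) / (3.34 × 10^-27 kg × 5.366 × 10^6 m/s)
λ = 3.70 × 10^-14 m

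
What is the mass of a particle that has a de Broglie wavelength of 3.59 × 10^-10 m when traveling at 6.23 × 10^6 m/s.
2.96 × 10^-31 kg

From the de Broglie relation λ = h/(mv), we solve for m:

m = h/(λv)
m = (6.626 × 10^-34 J·s) / (3.59 × 10^-10 m × 6.23 × 10^6 m/s)
m = 2.96 × 10^-31 kg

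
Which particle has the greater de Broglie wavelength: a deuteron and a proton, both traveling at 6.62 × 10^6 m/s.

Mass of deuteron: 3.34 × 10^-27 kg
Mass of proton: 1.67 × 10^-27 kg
The proton has the longer wavelength.

Using λ = h/(mv), since both particles have the same velocity, the wavelength depends only on mass.

For deuteron: λ₁ = h/(m₁v) = 3.00 × 10^-14 m
For proton: λ₂ = h/(m₂v) = 5.99 × 10^-14 m

Since λ ∝ 1/m at constant velocity, the lighter particle has the longer wavelength.

The proton has the longer de Broglie wavelength.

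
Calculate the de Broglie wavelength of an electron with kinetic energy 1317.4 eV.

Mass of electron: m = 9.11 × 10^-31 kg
3.38 × 10^-11 m

Using λ = h/√(2mKE):

First convert KE to Joules: KE = 1317.4 eV = 2.111 × 10^-16 J

λ = h/√(2mKE)
λ = (6.626 × 10^-34 J·s) / √(2 × 9.11 × 10^-31 kg × 2.111 × 10^-16 J)
λ = 3.38 × 10^-11 m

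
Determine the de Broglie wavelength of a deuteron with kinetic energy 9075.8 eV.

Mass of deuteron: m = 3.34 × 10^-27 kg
2.13 × 10^-13 m

Using λ = h/√(2mKE):

First convert KE to Joules: KE = 9075.8 eV = 1.454 × 10^-15 J

λ = h/√(2mKE)
λ = (6.626 × 10^-34 J·s) / √(2 × 3.34 × 10^-27 kg × 1.454 × 10^-15 J)
λ = 2.13 × 10^-13 m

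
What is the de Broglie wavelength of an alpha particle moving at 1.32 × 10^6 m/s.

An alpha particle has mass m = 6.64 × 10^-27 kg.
7.56 × 10^-14 m

Using the de Broglie relation λ = h/(mv):

λ = h/(mv)
λ = (6.626 × 10^-34 J·s) / (6.64 × 10^-27 kg × 1.32 × 10^6 m/s)
λ = 7.56 × 10^-14 m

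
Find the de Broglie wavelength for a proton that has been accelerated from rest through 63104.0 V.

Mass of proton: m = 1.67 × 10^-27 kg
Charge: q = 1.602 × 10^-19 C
1.14 × 10^-13 m

When a particle is accelerated through voltage V, it gains kinetic energy KE = qV.

The de Broglie wavelength is then λ = h/√(2mqV):

λ = h/√(2mqV)
λ = (6.626 × 10^-34 J·s) / √(2 × 1.67 × 10^-27 kg × 1.602 × 10^-19 C × 63104.0 V)
λ = 1.14 × 10^-13 m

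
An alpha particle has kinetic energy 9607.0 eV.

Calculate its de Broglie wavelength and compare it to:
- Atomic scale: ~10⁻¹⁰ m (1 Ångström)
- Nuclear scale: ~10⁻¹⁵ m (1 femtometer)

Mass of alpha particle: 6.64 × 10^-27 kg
λ = 1.47 × 10^-13 m, which is between nuclear and atomic scales.

Using λ = h/√(2mKE):

KE = 9607.0 eV = 1.539 × 10^-15 J

λ = h/√(2mKE)
λ = (6.626 × 10^-34 J·s) / √(2 × 6.64 × 10^-27 kg × 1.539 × 10^-15 J)
λ = 1.47 × 10^-13 m

Comparison:
- Atomic scale (10⁻¹⁰ m): λ is 0.0015× this size
- Nuclear scale (10⁻¹⁵ m): λ is 1.5e+02× this size

The wavelength is between nuclear and atomic scales.

This wavelength is appropriate for probing atomic structure but too large for nuclear physics experiments.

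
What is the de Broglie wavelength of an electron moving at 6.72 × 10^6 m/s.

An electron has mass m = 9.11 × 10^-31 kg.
1.08 × 10^-10 m

Using the de Broglie relation λ = h/(mv):

λ = h/(mv)
λ = (6.626 × 10^-34 J·s) / (9.11 × 10^-31 kg × 6.72 × 10^6 m/s)
λ = 1.08 × 10^-10 m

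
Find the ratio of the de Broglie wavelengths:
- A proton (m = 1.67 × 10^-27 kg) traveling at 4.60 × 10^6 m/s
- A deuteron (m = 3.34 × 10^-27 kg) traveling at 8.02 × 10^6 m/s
λ₁/λ₂ = 3.49

Using λ = h/(mv):

λ₁ = h/(m₁v₁) = 8.63 × 10^-14 m
λ₂ = h/(m₂v₂) = 2.47 × 10^-14 m

Ratio λ₁/λ₂ = (m₂v₂)/(m₁v₁)
         = (3.34 × 10^-27 kg × 8.02 × 10^6 m/s) / (1.67 × 10^-27 kg × 4.60 × 10^6 m/s)
         = 3.49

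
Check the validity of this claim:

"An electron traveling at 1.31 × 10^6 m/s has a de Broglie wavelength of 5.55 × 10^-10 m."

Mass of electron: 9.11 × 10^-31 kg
True

The claim is correct.

Using λ = h/(mv):
λ = (6.626 × 10^-34 J·s) / (9.11 × 10^-31 kg × 1.31 × 10^6 m/s)
λ = 5.55 × 10^-10 m

This matches the claimed value.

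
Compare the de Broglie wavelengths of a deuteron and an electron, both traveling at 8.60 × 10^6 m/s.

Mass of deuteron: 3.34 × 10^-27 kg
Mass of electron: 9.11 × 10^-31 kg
The electron has the longer wavelength.

Using λ = h/(mv), since both particles have the same velocity, the wavelength depends only on mass.

For deuteron: λ₁ = h/(m₁v) = 2.31 × 10^-14 m
For electron: λ₂ = h/(m₂v) = 8.46 × 10^-11 m

Since λ ∝ 1/m at constant velocity, the lighter particle has the longer wavelength.

The electron has the longer de Broglie wavelength.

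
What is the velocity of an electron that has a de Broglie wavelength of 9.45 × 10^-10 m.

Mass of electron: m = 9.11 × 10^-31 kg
7.70 × 10^5 m/s

From the de Broglie relation λ = h/(mv), we solve for v:

v = h/(mλ)
v = (6.626 × 10^-34 J·s) / (9.11 × 10^-31 kg × 9.45 × 10^-10 m)
v = 7.70 × 10^5 m/s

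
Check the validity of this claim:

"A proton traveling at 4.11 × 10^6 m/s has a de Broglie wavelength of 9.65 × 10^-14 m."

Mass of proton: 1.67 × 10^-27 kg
True

The claim is correct.

Using λ = h/(mv):
λ = (6.626 × 10^-34 J·s) / (1.67 × 10^-27 kg × 4.11 × 10^6 m/s)
λ = 9.65 × 10^-14 m

This matches the claimed value.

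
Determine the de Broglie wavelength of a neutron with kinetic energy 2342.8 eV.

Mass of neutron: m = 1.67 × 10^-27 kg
5.92 × 10^-13 m

Using λ = h/√(2mKE):

First convert KE to Joules: KE = 2342.8 eV = 3.754 × 10^-16 J

λ = h/√(2mKE)
λ = (6.626 × 10^-34 J·s) / √(2 × 1.67 × 10^-27 kg × 3.754 × 10^-16 J)
λ = 5.92 × 10^-13 m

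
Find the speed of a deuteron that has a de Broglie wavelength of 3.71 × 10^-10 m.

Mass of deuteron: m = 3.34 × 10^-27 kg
5.35 × 10^2 m/s

From the de Broglie relation λ = h/(mv), we solve for v:

v = h/(mλ)
v = (6.626 × 10^-34 J·s) / (3.34 × 10^-27 kg × 3.71 × 10^-10 m)
v = 5.35 × 10^2 m/s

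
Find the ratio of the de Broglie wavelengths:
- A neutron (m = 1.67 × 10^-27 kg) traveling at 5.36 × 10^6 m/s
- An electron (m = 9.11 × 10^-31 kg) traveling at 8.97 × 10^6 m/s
λ₁/λ₂ = 9.13 × 10^-4

Using λ = h/(mv):

λ₁ = h/(m₁v₁) = 7.40 × 10^-14 m
λ₂ = h/(m₂v₂) = 8.11 × 10^-11 m

Ratio λ₁/λ₂ = (m₂v₂)/(m₁v₁)
         = (9.11 × 10^-31 kg × 8.97 × 10^6 m/s) / (1.67 × 10^-27 kg × 5.36 × 10^6 m/s)
         = 9.13 × 10^-4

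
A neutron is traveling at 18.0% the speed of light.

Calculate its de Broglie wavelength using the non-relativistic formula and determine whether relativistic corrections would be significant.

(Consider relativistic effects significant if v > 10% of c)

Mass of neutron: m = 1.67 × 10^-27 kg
Yes, relativistic corrections are needed.

Using the non-relativistic de Broglie formula λ = h/(mv):

v = 18.0% × c = 5.396 × 10^7 m/s

λ = h/(mv)
λ = (6.626 × 10^-34 J·s) / (1.67 × 10^-27 kg × 5.396 × 10^7 m/s)
λ = 7.35 × 10^-15 m

Since v = 18.0% of c > 10% of c, relativistic corrections ARE significant and the actual wavelength would differ from this non-relativistic estimate.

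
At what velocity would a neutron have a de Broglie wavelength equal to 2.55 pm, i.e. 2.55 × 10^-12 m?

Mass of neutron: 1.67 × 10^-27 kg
1.56 × 10^5 m/s

From λ = h/(mv), solve for v:

v = h/(mλ)
v = (6.626 × 10^-34 J·s) / (1.67 × 10^-27 kg × 2.55 × 10^-12 m)
v = 1.56 × 10^5 m/s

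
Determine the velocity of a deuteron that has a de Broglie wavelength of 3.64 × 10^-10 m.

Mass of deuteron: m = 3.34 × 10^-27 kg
5.45 × 10^2 m/s

From the de Broglie relation λ = h/(mv), we solve for v:

v = h/(mλ)
v = (6.626 × 10^-34 J·s) / (3.34 × 10^-27 kg × 3.64 × 10^-10 m)
v = 5.45 × 10^2 m/s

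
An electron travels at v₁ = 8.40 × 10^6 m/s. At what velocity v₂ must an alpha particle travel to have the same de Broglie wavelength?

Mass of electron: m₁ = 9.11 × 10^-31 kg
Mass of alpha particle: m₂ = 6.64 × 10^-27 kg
v₂ = 1.15 × 10^3 m/s

For equal de Broglie wavelengths: λ₁ = λ₂

h/(m₁v₁) = h/(m₂v₂)
m₁v₁ = m₂v₂
v₂ = v₁ · (m₁/m₂)

v₂ = 8.40 × 10^6 m/s × (9.11 × 10^-31 kg / 6.64 × 10^-27 kg)
v₂ = 1.15 × 10^3 m/s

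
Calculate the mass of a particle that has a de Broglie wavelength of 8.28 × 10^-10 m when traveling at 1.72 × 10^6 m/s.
4.65 × 10^-31 kg

From the de Broglie relation λ = h/(mv), we solve for m:

m = h/(λv)
m = (6.626 × 10^-34 J·s) / (8.28 × 10^-10 m × 1.72 × 10^6 m/s)
m = 4.65 × 10^-31 kg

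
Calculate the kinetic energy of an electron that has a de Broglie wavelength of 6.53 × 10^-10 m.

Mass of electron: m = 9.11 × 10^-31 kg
5.65 × 10^-19 J (or 3.53 eV)

From λ = h/√(2mKE), we solve for KE:

λ² = h²/(2mKE)
KE = h²/(2mλ²)
KE = (6.626 × 10^-34 J·s)² / (2 × 9.11 × 10^-31 kg × (6.53 × 10^-10 m)²)
KE = 5.65 × 10^-19 J
KE = 3.53 eV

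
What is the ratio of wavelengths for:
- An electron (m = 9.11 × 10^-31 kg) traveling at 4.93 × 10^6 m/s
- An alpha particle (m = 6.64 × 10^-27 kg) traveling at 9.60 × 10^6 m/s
λ₁/λ₂ = 1.42 × 10^4

Using λ = h/(mv):

λ₁ = h/(m₁v₁) = 1.48 × 10^-10 m
λ₂ = h/(m₂v₂) = 1.04 × 10^-14 m

Ratio λ₁/λ₂ = (m₂v₂)/(m₁v₁)
         = (6.64 × 10^-27 kg × 9.60 × 10^6 m/s) / (9.11 × 10^-31 kg × 4.93 × 10^6 m/s)
         = 1.42 × 10^4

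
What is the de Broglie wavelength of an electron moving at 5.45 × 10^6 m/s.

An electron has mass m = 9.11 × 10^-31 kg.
1.33 × 10^-10 m

Using the de Broglie relation λ = h/(mv):

λ = h/(mv)
λ = (6.626 × 10^-34 J·s) / (9.11 × 10^-31 kg × 5.45 × 10^6 m/s)
λ = 1.33 × 10^-10 m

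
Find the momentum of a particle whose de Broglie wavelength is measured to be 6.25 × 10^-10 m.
1.06 × 10^-24 kg·m/s

From the de Broglie relation λ = h/p, we solve for p:

p = h/λ
p = (6.626 × 10^-34 J·s) / (6.25 × 10^-10 m)
p = 1.06 × 10^-24 kg·m/s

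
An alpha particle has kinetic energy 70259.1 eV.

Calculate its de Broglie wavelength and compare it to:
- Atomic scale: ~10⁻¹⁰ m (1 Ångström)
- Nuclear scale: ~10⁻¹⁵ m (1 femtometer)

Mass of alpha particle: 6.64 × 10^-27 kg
λ = 5.42 × 10^-14 m, which is between nuclear and atomic scales.

Using λ = h/√(2mKE):

KE = 70259.1 eV = 1.126 × 10^-14 J

λ = h/√(2mKE)
λ = (6.626 × 10^-34 J·s) / √(2 × 6.64 × 10^-27 kg × 1.126 × 10^-14 J)
λ = 5.42 × 10^-14 m

Comparison:
- Atomic scale (10⁻¹⁰ m): λ is 0.00054× this size
- Nuclear scale (10⁻¹⁵ m): λ is 54× this size

The wavelength is between nuclear and atomic scales.

This wavelength is appropriate for probing atomic structure but too large for nuclear physics experiments.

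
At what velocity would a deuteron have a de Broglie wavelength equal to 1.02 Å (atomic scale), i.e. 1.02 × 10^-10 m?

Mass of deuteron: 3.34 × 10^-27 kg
1.94 × 10^3 m/s

From λ = h/(mv), solve for v:

v = h/(mλ)
v = (6.626 × 10^-34 J·s) / (3.34 × 10^-27 kg × 1.02 × 10^-10 m)
v = 1.94 × 10^3 m/s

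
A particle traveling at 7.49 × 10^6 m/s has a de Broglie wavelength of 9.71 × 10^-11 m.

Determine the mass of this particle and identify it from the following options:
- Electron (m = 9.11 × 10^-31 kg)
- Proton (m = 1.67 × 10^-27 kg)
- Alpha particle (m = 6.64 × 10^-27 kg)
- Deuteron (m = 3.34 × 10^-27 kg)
The particle is an electron.

From λ = h/(mv), solve for mass:

m = h/(λv)
m = (6.626 × 10^-34 J·s) / (9.71 × 10^-11 m × 7.49 × 10^6 m/s)
m = 9.11 × 10^-31 kg

Comparing with the listed masses, this is closest to an electron.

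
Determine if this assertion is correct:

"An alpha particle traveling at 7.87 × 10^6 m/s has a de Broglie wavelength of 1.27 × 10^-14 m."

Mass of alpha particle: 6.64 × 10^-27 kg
True

The claim is correct.

Using λ = h/(mv):
λ = (6.626 × 10^-34 J·s) / (6.64 × 10^-27 kg × 7.87 × 10^6 m/s)
λ = 1.27 × 10^-14 m

This matches the claimed value.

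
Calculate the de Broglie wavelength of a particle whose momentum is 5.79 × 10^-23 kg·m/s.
1.14 × 10^-11 m

Using the de Broglie relation λ = h/p:

λ = h/p
λ = (6.626 × 10^-34 J·s) / (5.79 × 10^-23 kg·m/s)
λ = 1.14 × 10^-11 m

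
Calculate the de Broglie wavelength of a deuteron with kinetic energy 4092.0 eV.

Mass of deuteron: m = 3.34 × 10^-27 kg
3.17 × 10^-13 m

Using λ = h/√(2mKE):

First convert KE to Joules: KE = 4092.0 eV = 6.556 × 10^-16 J

λ = h/√(2mKE)
λ = (6.626 × 10^-34 J·s) / √(2 × 3.34 × 10^-27 kg × 6.556 × 10^-16 J)
λ = 3.17 × 10^-13 m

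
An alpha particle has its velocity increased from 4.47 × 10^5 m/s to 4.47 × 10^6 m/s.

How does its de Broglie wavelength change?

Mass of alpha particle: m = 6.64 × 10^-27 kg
The wavelength decreases by a factor of 10.

Using λ = h/(mv):

Initial wavelength: λ₁ = h/(mv₁) = 2.23 × 10^-13 m
Final wavelength: λ₂ = h/(mv₂) = 2.23 × 10^-14 m

Since λ ∝ 1/v, when velocity increases by a factor of 10, the wavelength decreases by a factor of 10.

λ₂/λ₁ = v₁/v₂ = 1/10

The wavelength decreases by a factor of 10.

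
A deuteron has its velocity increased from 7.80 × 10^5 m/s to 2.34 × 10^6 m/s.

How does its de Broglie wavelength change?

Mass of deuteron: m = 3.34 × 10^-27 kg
The wavelength decreases by a factor of 3.

Using λ = h/(mv):

Initial wavelength: λ₁ = h/(mv₁) = 2.54 × 10^-13 m
Final wavelength: λ₂ = h/(mv₂) = 8.48 × 10^-14 m

Since λ ∝ 1/v, when velocity increases by a factor of 3, the wavelength decreases by a factor of 3.

λ₂/λ₁ = v₁/v₂ = 1/3

The wavelength decreases by a factor of 3.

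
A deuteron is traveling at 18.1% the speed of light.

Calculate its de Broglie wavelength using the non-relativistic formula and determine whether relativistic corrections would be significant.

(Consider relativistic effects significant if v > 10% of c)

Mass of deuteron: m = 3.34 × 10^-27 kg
Yes, relativistic corrections are needed.

Using the non-relativistic de Broglie formula λ = h/(mv):

v = 18.1% × c = 5.426 × 10^7 m/s

λ = h/(mv)
λ = (6.626 × 10^-34 J·s) / (3.34 × 10^-27 kg × 5.426 × 10^7 m/s)
λ = 3.66 × 10^-15 m

Since v = 18.1% of c > 10% of c, relativistic corrections ARE significant and the actual wavelength would differ from this non-relativistic estimate.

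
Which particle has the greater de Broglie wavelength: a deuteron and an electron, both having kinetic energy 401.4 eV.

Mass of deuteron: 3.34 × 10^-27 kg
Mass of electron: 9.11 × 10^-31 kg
The electron has the longer wavelength.

Using λ = h/√(2mKE):

For deuteron: λ₁ = h/√(2m₁KE) = 1.01 × 10^-12 m
For electron: λ₂ = h/√(2m₂KE) = 6.12 × 10^-11 m

Since λ ∝ 1/√m at constant kinetic energy, the lighter particle has the longer wavelength.

The electron has the longer de Broglie wavelength.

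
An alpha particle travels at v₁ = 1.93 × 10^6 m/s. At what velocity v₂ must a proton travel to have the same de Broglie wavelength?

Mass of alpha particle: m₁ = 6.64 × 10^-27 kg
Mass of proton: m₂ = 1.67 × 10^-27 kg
v₂ = 7.67 × 10^6 m/s

For equal de Broglie wavelengths: λ₁ = λ₂

h/(m₁v₁) = h/(m₂v₂)
m₁v₁ = m₂v₂
v₂ = v₁ · (m₁/m₂)

v₂ = 1.93 × 10^6 m/s × (6.64 × 10^-27 kg / 1.67 × 10^-27 kg)
v₂ = 7.67 × 10^6 m/s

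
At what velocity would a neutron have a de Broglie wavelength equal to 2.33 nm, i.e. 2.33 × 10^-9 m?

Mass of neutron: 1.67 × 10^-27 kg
1.70 × 10^2 m/s

From λ = h/(mv), solve for v:

v = h/(mλ)
v = (6.626 × 10^-34 J·s) / (1.67 × 10^-27 kg × 2.33 × 10^-9 m)
v = 1.70 × 10^2 m/s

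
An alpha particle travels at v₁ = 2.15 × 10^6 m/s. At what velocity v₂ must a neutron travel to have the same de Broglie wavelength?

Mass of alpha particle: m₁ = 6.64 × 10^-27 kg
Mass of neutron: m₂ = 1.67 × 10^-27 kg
v₂ = 8.55 × 10^6 m/s

For equal de Broglie wavelengths: λ₁ = λ₂

h/(m₁v₁) = h/(m₂v₂)
m₁v₁ = m₂v₂
v₂ = v₁ · (m₁/m₂)

v₂ = 2.15 × 10^6 m/s × (6.64 × 10^-27 kg / 1.67 × 10^-27 kg)
v₂ = 8.55 × 10^6 m/s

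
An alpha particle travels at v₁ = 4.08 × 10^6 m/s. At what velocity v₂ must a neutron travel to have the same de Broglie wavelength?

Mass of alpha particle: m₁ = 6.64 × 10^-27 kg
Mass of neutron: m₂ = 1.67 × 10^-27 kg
v₂ = 1.62 × 10^7 m/s

For equal de Broglie wavelengths: λ₁ = λ₂

h/(m₁v₁) = h/(m₂v₂)
m₁v₁ = m₂v₂
v₂ = v₁ · (m₁/m₂)

v₂ = 4.08 × 10^6 m/s × (6.64 × 10^-27 kg / 1.67 × 10^-27 kg)
v₂ = 1.62 × 10^7 m/s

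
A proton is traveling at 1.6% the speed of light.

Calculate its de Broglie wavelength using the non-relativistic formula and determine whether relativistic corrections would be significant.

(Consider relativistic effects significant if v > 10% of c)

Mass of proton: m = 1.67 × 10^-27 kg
No, relativistic corrections are not needed.

Using the non-relativistic de Broglie formula λ = h/(mv):

v = 1.6% × c = 4.797 × 10^6 m/s

λ = h/(mv)
λ = (6.626 × 10^-34 J·s) / (1.67 × 10^-27 kg × 4.797 × 10^6 m/s)
λ = 8.27 × 10^-14 m

Since v = 1.6% of c < 10% of c, relativistic corrections are NOT significant and this non-relativistic result is a good approximation.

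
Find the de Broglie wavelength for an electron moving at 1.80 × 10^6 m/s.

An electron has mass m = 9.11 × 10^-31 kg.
4.04 × 10^-10 m

Using the de Broglie relation λ = h/(mv):

λ = h/(mv)
λ = (6.626 × 10^-34 J·s) / (9.11 × 10^-31 kg × 1.80 × 10^6 m/s)
λ = 4.04 × 10^-10 m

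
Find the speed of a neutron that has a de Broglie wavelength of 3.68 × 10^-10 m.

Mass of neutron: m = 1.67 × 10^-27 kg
1.08 × 10^3 m/s

From the de Broglie relation λ = h/(mv), we solve for v:

v = h/(mλ)
v = (6.626 × 10^-34 J·s) / (1.67 × 10^-27 kg × 3.68 × 10^-10 m)
v = 1.08 × 10^3 m/s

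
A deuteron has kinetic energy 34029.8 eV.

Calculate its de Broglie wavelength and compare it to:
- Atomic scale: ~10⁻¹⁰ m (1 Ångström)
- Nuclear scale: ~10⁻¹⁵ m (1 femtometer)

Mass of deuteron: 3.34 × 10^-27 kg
λ = 1.10 × 10^-13 m, which is between nuclear and atomic scales.

Using λ = h/√(2mKE):

KE = 34029.8 eV = 5.452 × 10^-15 J

λ = h/√(2mKE)
λ = (6.626 × 10^-34 J·s) / √(2 × 3.34 × 10^-27 kg × 5.452 × 10^-15 J)
λ = 1.10 × 10^-13 m

Comparison:
- Atomic scale (10⁻¹⁰ m): λ is 0.0011× this size
- Nuclear scale (10⁻¹⁵ m): λ is 1.1e+02× this size

The wavelength is between nuclear and atomic scales.

This wavelength is appropriate for probing atomic structure but too large for nuclear physics experiments.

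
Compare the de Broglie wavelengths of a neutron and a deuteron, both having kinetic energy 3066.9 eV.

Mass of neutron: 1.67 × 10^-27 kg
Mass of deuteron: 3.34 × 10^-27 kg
The neutron has the longer wavelength.

Using λ = h/√(2mKE):

For neutron: λ₁ = h/√(2m₁KE) = 5.17 × 10^-13 m
For deuteron: λ₂ = h/√(2m₂KE) = 3.66 × 10^-13 m

Since λ ∝ 1/√m at constant kinetic energy, the lighter particle has the longer wavelength.

The neutron has the longer de Broglie wavelength.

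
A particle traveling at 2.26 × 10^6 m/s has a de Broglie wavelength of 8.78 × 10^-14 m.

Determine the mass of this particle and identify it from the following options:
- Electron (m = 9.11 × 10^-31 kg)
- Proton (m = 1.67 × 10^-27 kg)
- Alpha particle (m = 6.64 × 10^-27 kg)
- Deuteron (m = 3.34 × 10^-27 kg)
The particle is a deuteron.

From λ = h/(mv), solve for mass:

m = h/(λv)
m = (6.626 × 10^-34 J·s) / (8.78 × 10^-14 m × 2.26 × 10^6 m/s)
m = 3.34 × 10^-27 kg

Comparing with the listed masses, this is closest to a deuteron.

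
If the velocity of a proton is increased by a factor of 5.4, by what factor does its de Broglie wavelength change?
The wavelength decreases by a factor of 5.4.

From λ = h/(mv), the wavelength is inversely proportional to velocity:

λ ∝ 1/v

If v → 5.4v, then λ → λ/5.4

When velocity is increased by a factor of 5.4, the wavelength decreases by a factor of 5.4.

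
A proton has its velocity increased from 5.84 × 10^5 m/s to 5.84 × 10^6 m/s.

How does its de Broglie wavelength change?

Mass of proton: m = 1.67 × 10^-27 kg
The wavelength decreases by a factor of 10.

Using λ = h/(mv):

Initial wavelength: λ₁ = h/(mv₁) = 6.79 × 10^-13 m
Final wavelength: λ₂ = h/(mv₂) = 6.79 × 10^-14 m

Since λ ∝ 1/v, when velocity increases by a factor of 10, the wavelength decreases by a factor of 10.

λ₂/λ₁ = v₁/v₂ = 1/10

The wavelength decreases by a factor of 10.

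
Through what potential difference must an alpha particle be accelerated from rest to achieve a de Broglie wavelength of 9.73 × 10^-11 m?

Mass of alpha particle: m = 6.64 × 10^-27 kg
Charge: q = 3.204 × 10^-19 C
1.09 × 10^-2 V

From λ = h/√(2mqV), we solve for V:

λ² = h²/(2mqV)
V = h²/(2mqλ²)
V = (6.626 × 10^-34 J·s)² / (2 × 6.64 × 10^-27 kg × 3.204 × 10^-19 C × (9.73 × 10^-11 m)²)
V = 1.09 × 10^-2 V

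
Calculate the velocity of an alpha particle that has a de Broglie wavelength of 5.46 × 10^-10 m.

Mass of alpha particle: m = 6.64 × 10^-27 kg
1.83 × 10^2 m/s

From the de Broglie relation λ = h/(mv), we solve for v:

v = h/(mλ)
v = (6.626 × 10^-34 J·s) / (6.64 × 10^-27 kg × 5.46 × 10^-10 m)
v = 1.83 × 10^2 m/s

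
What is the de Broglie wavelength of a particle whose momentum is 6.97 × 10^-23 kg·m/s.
9.51 × 10^-12 m

Using the de Broglie relation λ = h/p:

λ = h/p
λ = (6.626 × 10^-34 J·s) / (6.97 × 10^-23 kg·m/s)
λ = 9.51 × 10^-12 m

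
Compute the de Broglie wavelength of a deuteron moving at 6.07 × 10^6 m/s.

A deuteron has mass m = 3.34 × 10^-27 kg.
3.27 × 10^-14 m

Using the de Broglie relation λ = h/(mv):

λ = h/(mv)
λ = (6.626 × 10^-34 J·s) / (3.34 × 10^-27 kg × 6.07 × 10^6 m/s)
λ = 3.27 × 10^-14 m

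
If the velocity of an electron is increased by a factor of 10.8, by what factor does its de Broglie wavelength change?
The wavelength decreases by a factor of 10.8.

From λ = h/(mv), the wavelength is inversely proportional to velocity:

λ ∝ 1/v

If v → 10.8v, then λ → λ/10.8

When velocity is increased by a factor of 10.8, the wavelength decreases by a factor of 10.8.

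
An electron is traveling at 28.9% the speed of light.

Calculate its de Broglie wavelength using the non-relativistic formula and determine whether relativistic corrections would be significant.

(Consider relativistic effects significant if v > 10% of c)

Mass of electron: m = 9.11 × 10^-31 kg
Yes, relativistic corrections are needed.

Using the non-relativistic de Broglie formula λ = h/(mv):

v = 28.9% × c = 8.664 × 10^7 m/s

λ = h/(mv)
λ = (6.626 × 10^-34 J·s) / (9.11 × 10^-31 kg × 8.664 × 10^7 m/s)
λ = 8.39 × 10^-12 m

Since v = 28.9% of c > 10% of c, relativistic corrections ARE significant and the actual wavelength would differ from this non-relativistic estimate.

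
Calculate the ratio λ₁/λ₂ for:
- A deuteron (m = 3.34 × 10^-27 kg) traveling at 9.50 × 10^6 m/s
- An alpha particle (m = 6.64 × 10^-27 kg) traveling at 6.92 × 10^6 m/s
λ₁/λ₂ = 1.45

Using λ = h/(mv):

λ₁ = h/(m₁v₁) = 2.09 × 10^-14 m
λ₂ = h/(m₂v₂) = 1.44 × 10^-14 m

Ratio λ₁/λ₂ = (m₂v₂)/(m₁v₁)
         = (6.64 × 10^-27 kg × 6.92 × 10^6 m/s) / (3.34 × 10^-27 kg × 9.50 × 10^6 m/s)
         = 1.45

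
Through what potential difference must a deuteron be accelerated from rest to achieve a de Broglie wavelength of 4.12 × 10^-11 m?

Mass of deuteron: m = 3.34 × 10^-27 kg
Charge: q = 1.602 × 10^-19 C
2.42 × 10^-1 V

From λ = h/√(2mqV), we solve for V:

λ² = h²/(2mqV)
V = h²/(2mqλ²)
V = (6.626 × 10^-34 J·s)² / (2 × 3.34 × 10^-27 kg × 1.602 × 10^-19 C × (4.12 × 10^-11 m)²)
V = 2.42 × 10^-1 V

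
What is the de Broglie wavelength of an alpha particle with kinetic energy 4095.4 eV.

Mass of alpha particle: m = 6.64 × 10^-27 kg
2.24 × 10^-13 m

Using λ = h/√(2mKE):

First convert KE to Joules: KE = 4095.4 eV = 6.562 × 10^-16 J

λ = h/√(2mKE)
λ = (6.626 × 10^-34 J·s) / √(2 × 6.64 × 10^-27 kg × 6.562 × 10^-16 J)
λ = 2.24 × 10^-13 m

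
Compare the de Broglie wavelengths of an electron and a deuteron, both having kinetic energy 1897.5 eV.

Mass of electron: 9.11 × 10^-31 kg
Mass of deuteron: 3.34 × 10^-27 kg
The electron has the longer wavelength.

Using λ = h/√(2mKE):

For electron: λ₁ = h/√(2m₁KE) = 2.82 × 10^-11 m
For deuteron: λ₂ = h/√(2m₂KE) = 4.65 × 10^-13 m

Since λ ∝ 1/√m at constant kinetic energy, the lighter particle has the longer wavelength.

The electron has the longer de Broglie wavelength.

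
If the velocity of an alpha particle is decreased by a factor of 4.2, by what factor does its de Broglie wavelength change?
The wavelength increases by a factor of 4.2.

From λ = h/(mv), the wavelength is inversely proportional to velocity:

λ ∝ 1/v

If v → v/4.2, then λ → 4.2λ

When velocity is decreased by a factor of 4.2, the wavelength increases by a factor of 4.2.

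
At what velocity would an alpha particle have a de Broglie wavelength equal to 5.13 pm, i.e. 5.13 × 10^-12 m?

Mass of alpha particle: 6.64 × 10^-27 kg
1.95 × 10^4 m/s

From λ = h/(mv), solve for v:

v = h/(mλ)
v = (6.626 × 10^-34 J·s) / (6.64 × 10^-27 kg × 5.13 × 10^-12 m)
v = 1.95 × 10^4 m/s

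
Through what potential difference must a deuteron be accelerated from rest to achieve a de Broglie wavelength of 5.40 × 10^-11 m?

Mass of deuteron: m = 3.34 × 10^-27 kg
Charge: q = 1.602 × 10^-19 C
1.41 × 10^-1 V

From λ = h/√(2mqV), we solve for V:

λ² = h²/(2mqV)
V = h²/(2mqλ²)
V = (6.626 × 10^-34 J·s)² / (2 × 3.34 × 10^-27 kg × 1.602 × 10^-19 C × (5.40 × 10^-11 m)²)
V = 1.41 × 10^-1 V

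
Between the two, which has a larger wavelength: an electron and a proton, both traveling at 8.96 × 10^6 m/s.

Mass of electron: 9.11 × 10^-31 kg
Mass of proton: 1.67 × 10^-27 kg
The electron has the longer wavelength.

Using λ = h/(mv), since both particles have the same velocity, the wavelength depends only on mass.

For electron: λ₁ = h/(m₁v) = 8.12 × 10^-11 m
For proton: λ₂ = h/(m₂v) = 4.43 × 10^-14 m

Since λ ∝ 1/m at constant velocity, the lighter particle has the longer wavelength.

The electron has the longer de Broglie wavelength.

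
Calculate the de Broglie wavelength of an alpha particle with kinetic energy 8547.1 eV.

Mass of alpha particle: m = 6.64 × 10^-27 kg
1.55 × 10^-13 m

Using λ = h/√(2mKE):

First convert KE to Joules: KE = 8547.1 eV = 1.369 × 10^-15 J

λ = h/√(2mKE)
λ = (6.626 × 10^-34 J·s) / √(2 × 6.64 × 10^-27 kg × 1.369 × 10^-15 J)
λ = 1.55 × 10^-13 m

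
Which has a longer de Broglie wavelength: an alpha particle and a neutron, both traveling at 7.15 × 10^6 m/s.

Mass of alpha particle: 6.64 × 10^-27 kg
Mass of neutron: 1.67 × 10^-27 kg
The neutron has the longer wavelength.

Using λ = h/(mv), since both particles have the same velocity, the wavelength depends only on mass.

For alpha particle: λ₁ = h/(m₁v) = 1.40 × 10^-14 m
For neutron: λ₂ = h/(m₂v) = 5.55 × 10^-14 m

Since λ ∝ 1/m at constant velocity, the lighter particle has the longer wavelength.

The neutron has the longer de Broglie wavelength.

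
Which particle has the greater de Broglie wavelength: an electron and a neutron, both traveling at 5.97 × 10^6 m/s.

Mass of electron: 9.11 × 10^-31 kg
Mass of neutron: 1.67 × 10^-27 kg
The electron has the longer wavelength.

Using λ = h/(mv), since both particles have the same velocity, the wavelength depends only on mass.

For electron: λ₁ = h/(m₁v) = 1.22 × 10^-10 m
For neutron: λ₂ = h/(m₂v) = 6.65 × 10^-14 m

Since λ ∝ 1/m at constant velocity, the lighter particle has the longer wavelength.

The electron has the longer de Broglie wavelength.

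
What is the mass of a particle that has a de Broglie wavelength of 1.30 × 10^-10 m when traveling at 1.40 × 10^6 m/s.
3.64 × 10^-30 kg

From the de Broglie relation λ = h/(mv), we solve for m:

m = h/(λv)
m = (6.626 × 10^-34 J·s) / (1.30 × 10^-10 m × 1.40 × 10^6 m/s)
m = 3.64 × 10^-30 kg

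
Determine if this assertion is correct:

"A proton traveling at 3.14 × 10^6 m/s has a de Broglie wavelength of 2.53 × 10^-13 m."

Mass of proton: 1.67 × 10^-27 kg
False

The claim is incorrect.

Using λ = h/(mv):
λ = (6.626 × 10^-34 J·s) / (1.67 × 10^-27 kg × 3.14 × 10^6 m/s)
λ = 1.26 × 10^-13 m

The actual wavelength differs from the claimed 2.53 × 10^-13 m.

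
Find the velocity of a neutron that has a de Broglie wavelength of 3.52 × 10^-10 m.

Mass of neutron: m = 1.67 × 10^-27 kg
1.13 × 10^3 m/s

From the de Broglie relation λ = h/(mv), we solve for v:

v = h/(mλ)
v = (6.626 × 10^-34 J·s) / (1.67 × 10^-27 kg × 3.52 × 10^-10 m)
v = 1.13 × 10^3 m/s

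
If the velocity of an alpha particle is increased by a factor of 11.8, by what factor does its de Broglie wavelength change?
The wavelength decreases by a factor of 11.8.

From λ = h/(mv), the wavelength is inversely proportional to velocity:

λ ∝ 1/v

If v → 11.8v, then λ → λ/11.8

When velocity is increased by a factor of 11.8, the wavelength decreases by a factor of 11.8.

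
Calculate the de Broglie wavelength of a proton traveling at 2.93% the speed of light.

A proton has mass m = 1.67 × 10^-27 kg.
4.52 × 10^-14 m

Using the de Broglie relation λ = h/(mv):

v = 2.93% × c = 8.784 × 10^6 m/s

λ = h/(mv)
λ = (6.626 × 10^-34 J·s) / (1.67 × 10^-27 kg × 8.784 × 10^6 m/s)
λ = 4.52 × 10^-14 m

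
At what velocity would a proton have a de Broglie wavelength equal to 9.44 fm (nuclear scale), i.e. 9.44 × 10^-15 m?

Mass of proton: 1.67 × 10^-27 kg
4.20 × 10^7 m/s

From λ = h/(mv), solve for v:

v = h/(mλ)
v = (6.626 × 10^-34 J·s) / (1.67 × 10^-27 kg × 9.44 × 10^-15 m)
v = 4.20 × 10^7 m/s

Note: This velocity is 14.0% of the speed of light, so relativistic corrections would be needed for a more accurate calculation.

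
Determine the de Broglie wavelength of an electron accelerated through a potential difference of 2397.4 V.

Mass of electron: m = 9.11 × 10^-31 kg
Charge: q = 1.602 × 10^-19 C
2.50 × 10^-11 m

When a particle is accelerated through voltage V, it gains kinetic energy KE = qV.

The de Broglie wavelength is then λ = h/√(2mqV):

λ = h/√(2mqV)
λ = (6.626 × 10^-34 J·s) / √(2 × 9.11 × 10^-31 kg × 1.602 × 10^-19 C × 2397.4 V)
λ = 2.50 × 10^-11 m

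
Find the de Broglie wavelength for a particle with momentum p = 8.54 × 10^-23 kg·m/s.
7.76 × 10^-12 m

Using the de Broglie relation λ = h/p:

λ = h/p
λ = (6.626 × 10^-34 J·s) / (8.54 × 10^-23 kg·m/s)
λ = 7.76 × 10^-12 m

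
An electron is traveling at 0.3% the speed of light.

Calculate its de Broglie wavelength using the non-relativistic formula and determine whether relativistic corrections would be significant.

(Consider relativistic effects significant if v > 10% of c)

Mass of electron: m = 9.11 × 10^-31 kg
No, relativistic corrections are not needed.

Using the non-relativistic de Broglie formula λ = h/(mv):

v = 0.3% × c = 8.994 × 10^5 m/s

λ = h/(mv)
λ = (6.626 × 10^-34 J·s) / (9.11 × 10^-31 kg × 8.994 × 10^5 m/s)
λ = 8.09 × 10^-10 m

Since v = 0.3% of c < 10% of c, relativistic corrections are NOT significant and this non-relativistic result is a good approximation.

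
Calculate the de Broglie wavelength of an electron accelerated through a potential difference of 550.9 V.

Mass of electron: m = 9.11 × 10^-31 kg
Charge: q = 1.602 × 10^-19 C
5.23 × 10^-11 m

When a particle is accelerated through voltage V, it gains kinetic energy KE = qV.

The de Broglie wavelength is then λ = h/√(2mqV):

λ = h/√(2mqV)
λ = (6.626 × 10^-34 J·s) / √(2 × 9.11 × 10^-31 kg × 1.602 × 10^-19 C × 550.9 V)
λ = 5.23 × 10^-11 m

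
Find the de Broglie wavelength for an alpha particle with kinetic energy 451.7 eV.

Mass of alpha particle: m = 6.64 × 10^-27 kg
6.76 × 10^-13 m

Using λ = h/√(2mKE):

First convert KE to Joules: KE = 451.7 eV = 7.237 × 10^-17 J

λ = h/√(2mKE)
λ = (6.626 × 10^-34 J·s) / √(2 × 6.64 × 10^-27 kg × 7.237 × 10^-17 J)
λ = 6.76 × 10^-13 m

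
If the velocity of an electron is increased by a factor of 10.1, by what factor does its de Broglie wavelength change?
The wavelength decreases by a factor of 10.1.

From λ = h/(mv), the wavelength is inversely proportional to velocity:

λ ∝ 1/v

If v → 10.1v, then λ → λ/10.1

When velocity is increased by a factor of 10.1, the wavelength decreases by a factor of 10.1.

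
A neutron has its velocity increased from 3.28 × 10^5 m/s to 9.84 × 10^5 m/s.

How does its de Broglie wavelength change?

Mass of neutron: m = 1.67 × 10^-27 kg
The wavelength decreases by a factor of 3.

Using λ = h/(mv):

Initial wavelength: λ₁ = h/(mv₁) = 1.21 × 10^-12 m
Final wavelength: λ₂ = h/(mv₂) = 4.03 × 10^-13 m

Since λ ∝ 1/v, when velocity increases by a factor of 3, the wavelength decreases by a factor of 3.

λ₂/λ₁ = v₁/v₂ = 1/3

The wavelength decreases by a factor of 3.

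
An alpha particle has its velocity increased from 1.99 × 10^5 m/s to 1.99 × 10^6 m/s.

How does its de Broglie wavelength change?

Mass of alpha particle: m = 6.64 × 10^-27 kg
The wavelength decreases by a factor of 10.

Using λ = h/(mv):

Initial wavelength: λ₁ = h/(mv₁) = 5.01 × 10^-13 m
Final wavelength: λ₂ = h/(mv₂) = 5.01 × 10^-14 m

Since λ ∝ 1/v, when velocity increases by a factor of 10, the wavelength decreases by a factor of 10.

λ₂/λ₁ = v₁/v₂ = 1/10

The wavelength decreases by a factor of 10.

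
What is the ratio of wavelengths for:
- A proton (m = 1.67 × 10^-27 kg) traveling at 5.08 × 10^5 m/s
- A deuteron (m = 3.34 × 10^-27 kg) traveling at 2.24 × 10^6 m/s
λ₁/λ₂ = 8.82

Using λ = h/(mv):

λ₁ = h/(m₁v₁) = 7.81 × 10^-13 m
λ₂ = h/(m₂v₂) = 8.86 × 10^-14 m

Ratio λ₁/λ₂ = (m₂v₂)/(m₁v₁)
         = (3.34 × 10^-27 kg × 2.24 × 10^6 m/s) / (1.67 × 10^-27 kg × 5.08 × 10^5 m/s)
         = 8.82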